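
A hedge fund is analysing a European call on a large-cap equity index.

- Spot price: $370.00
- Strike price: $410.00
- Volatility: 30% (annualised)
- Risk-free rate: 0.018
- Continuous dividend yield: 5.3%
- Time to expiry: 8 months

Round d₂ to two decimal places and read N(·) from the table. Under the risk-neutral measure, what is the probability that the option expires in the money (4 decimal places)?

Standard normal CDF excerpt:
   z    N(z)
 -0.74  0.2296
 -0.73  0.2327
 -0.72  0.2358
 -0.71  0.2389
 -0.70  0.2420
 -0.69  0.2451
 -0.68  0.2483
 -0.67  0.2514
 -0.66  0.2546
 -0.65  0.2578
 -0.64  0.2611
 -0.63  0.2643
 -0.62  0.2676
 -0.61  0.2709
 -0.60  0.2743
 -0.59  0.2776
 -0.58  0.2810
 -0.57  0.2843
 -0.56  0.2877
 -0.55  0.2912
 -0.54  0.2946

T = 0.6667;  σ√T = 0.2449
ln(S/K) + (r − q + σ²/2)T = ln(370/410) + (0.018 − 0.053 + 0.3²/2)·0.6667 = -0.1027 + 0.0067 = -0.0960
d₁ = -0.0960 / 0.2449 = -0.3919 which rounds to -0.39
d₂ = d₁ − σ√T = -0.3919 − 0.2449 = -0.6368 which rounds to -0.64
Pr(exercise) under Q = N(d₂) = 0.2611

0.2611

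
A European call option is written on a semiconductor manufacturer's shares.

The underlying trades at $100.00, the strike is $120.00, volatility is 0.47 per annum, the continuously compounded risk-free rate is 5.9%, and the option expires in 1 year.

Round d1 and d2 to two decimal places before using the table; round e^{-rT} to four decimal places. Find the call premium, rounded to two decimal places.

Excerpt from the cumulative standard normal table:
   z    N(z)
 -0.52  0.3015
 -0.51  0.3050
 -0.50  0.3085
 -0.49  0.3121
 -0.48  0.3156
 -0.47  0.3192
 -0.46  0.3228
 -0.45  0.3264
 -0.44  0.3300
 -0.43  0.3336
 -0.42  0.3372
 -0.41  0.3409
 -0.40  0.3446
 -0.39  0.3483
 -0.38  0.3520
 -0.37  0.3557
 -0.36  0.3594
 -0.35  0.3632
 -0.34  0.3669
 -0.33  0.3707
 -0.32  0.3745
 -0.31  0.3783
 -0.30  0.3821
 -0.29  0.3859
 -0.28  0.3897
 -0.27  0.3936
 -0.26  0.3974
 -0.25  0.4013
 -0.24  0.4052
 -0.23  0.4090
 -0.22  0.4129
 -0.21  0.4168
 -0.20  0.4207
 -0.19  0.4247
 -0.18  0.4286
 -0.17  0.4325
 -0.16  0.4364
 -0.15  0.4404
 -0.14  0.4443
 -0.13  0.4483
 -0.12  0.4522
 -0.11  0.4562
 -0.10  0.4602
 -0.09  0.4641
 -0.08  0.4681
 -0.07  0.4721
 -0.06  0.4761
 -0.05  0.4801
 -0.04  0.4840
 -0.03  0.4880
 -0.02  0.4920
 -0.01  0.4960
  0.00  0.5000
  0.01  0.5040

T = 1;  σ√T = 0.4700
ln(S/K) + (r + σ²/2)T = ln(100/120) + (0.059 + 0.47²/2)·1 = -0.1823 + 0.1694 = -0.0129
d₁ = -0.0129 / 0.4700 = -0.0274 → -0.03
d₂ = d₁ − σ√T = -0.0274 − 0.4700 = -0.4974 → -0.50
exp(−rT) = exp(−0.059·1) = 0.9427
N(d₁) = N(-0.03) = 0.4880;  N(d₂) = N(-0.50) = 0.3085
C = 100·0.4880 − 120·0.9427·0.3085 = 48.8000 − 34.8988 = 13.9012

$13.90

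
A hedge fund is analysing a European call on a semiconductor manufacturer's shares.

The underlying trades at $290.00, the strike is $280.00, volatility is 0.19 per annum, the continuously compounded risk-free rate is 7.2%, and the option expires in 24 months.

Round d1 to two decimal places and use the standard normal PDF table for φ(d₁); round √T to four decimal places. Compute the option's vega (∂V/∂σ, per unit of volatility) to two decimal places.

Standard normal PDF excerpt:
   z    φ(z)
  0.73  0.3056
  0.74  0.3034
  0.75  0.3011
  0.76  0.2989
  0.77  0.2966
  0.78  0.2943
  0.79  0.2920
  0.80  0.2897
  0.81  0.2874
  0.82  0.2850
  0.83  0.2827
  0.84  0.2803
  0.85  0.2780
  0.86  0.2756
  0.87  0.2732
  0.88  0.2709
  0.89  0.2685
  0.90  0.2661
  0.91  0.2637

σ√T = 0.19·√2 = 0.2687
d₁ = [ln(290/280) + (0.072 + 0.19²/2)·2] / 0.2687 = [0.0351 + 0.1801] / 0.2687 = 0.8009 ≈ 0.80
√T = √2 = 1.4142
φ(d₁) = φ(0.80) = 0.2897
vega = S·φ(d₁)·√T = 290·0.2897·1.4142 = 118.8112

118.81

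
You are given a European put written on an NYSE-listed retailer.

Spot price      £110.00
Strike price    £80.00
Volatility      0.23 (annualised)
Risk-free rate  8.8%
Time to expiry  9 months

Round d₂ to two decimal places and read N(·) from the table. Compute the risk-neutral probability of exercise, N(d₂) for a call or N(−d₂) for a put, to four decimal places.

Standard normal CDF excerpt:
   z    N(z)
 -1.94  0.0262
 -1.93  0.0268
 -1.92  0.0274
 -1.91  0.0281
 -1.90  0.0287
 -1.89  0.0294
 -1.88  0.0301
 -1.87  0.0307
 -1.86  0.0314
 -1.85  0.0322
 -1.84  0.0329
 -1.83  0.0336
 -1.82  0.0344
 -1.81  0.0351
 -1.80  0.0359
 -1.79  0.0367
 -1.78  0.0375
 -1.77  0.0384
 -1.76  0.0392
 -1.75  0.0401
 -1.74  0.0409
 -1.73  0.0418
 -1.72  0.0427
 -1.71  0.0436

0.0336

σ√T = 0.23·√0.75 = 0.1992
d₁ = [ln(110/80) + (0.088 + 0.23²/2)·0.75] / 0.1992 = [0.3185 + 0.0858] / 0.1992 = 2.0297 → 2.03
d₂ = d₁ − σ√T = 2.0297 − 0.1992 = 1.8305 → 1.83
Risk-neutral Pr[S_T < K] = N(−d₂) = N(-1.83) = 0.0336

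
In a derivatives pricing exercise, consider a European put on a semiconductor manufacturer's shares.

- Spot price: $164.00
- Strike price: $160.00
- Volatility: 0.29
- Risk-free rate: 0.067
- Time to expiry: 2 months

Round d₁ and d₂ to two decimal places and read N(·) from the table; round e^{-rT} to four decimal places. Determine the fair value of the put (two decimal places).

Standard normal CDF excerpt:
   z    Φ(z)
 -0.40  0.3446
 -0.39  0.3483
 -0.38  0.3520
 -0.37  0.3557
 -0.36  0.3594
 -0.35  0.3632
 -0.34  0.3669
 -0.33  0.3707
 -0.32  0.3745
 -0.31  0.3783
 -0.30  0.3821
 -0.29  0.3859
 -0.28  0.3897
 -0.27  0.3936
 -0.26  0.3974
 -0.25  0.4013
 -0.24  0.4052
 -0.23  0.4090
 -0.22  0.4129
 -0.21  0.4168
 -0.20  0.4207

$5.17

σ√T = 0.29 × 0.4082 = 0.1184
ln(S/K) + (r + σ²/2)T = ln(164/160) + (0.067 + 0.29²/2)·0.1667 = 0.0247 + 0.0182 = 0.0429
d₁ = 0.0429 / 0.1184 = 0.3621 which rounds to 0.36
d₂ = d₁ − σ√T = 0.3621 − 0.1184 = 0.2437 which rounds to 0.24
exp(−rT) = exp(−0.067·0.1667) = 0.9889
N(−d₂) = N(-0.24) = 0.4052;  N(−d₁) = N(-0.36) = 0.3594
P = 160·0.9889·0.4052 − 164·0.3594 = 64.1124 − 58.9416 = 5.1708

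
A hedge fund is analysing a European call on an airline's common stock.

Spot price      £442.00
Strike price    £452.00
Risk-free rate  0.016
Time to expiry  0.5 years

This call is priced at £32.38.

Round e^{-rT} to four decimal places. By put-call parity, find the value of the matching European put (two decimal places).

exp(−rT) = exp(−0.016·0.5) = 0.9920
Put-call parity: C − P = S − K·e^(−rT) = 442 − 452·0.9920 = 442 − 448.3840 = -6.3840
P = C − (C − P) = 32.38 − (-6.3840) = 38.7640

£38.76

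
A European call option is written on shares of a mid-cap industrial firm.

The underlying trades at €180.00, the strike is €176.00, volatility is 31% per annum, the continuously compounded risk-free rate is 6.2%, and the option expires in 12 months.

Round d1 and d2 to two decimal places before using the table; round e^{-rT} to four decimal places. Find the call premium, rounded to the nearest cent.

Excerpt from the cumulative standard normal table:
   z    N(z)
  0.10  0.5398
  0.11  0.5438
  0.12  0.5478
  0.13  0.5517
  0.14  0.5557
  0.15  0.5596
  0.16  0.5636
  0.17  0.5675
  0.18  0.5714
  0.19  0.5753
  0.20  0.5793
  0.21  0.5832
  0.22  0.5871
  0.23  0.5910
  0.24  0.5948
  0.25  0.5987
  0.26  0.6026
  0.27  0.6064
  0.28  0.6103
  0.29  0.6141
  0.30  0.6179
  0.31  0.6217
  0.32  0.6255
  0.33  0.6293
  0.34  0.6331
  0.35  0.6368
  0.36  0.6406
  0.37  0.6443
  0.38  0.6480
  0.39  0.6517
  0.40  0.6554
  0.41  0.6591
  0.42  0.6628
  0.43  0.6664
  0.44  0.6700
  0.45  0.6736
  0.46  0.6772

σ√T = 0.31 × 1.0000 = 0.3100
d₁ = [ln(180/176) + (0.062 + ½·0.31²)·1] / (σ√T) = (0.0225 + 0.1101) / 0.3100 = 0.4275 which rounds to 0.43
d₂ = 0.4275 − 0.3100 = 0.1175 which rounds to 0.12
e^(−rT) = e^(−0.062·1) = 0.9399
N(d₁) = N(0.43) = 0.6664;  N(d₂) = N(0.12) = 0.5478
C = 180·0.6664 − 176·0.9399·0.5478 = 119.9520 − 90.6184 = 29.3336

€29.33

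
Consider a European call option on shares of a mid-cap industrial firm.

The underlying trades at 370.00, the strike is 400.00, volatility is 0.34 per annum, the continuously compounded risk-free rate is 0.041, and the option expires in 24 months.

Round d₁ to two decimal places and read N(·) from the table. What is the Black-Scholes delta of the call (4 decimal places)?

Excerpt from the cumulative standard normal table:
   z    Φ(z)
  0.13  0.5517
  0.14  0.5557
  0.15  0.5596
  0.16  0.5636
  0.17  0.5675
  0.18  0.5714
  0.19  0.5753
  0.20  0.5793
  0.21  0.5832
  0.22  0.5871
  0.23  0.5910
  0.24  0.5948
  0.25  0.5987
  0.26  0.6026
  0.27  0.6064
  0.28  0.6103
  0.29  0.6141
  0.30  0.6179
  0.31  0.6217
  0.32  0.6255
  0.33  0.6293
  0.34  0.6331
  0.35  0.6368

0.5987

T = 2;  σ√T = 0.4808
d₁ = [ln(370/400) + (0.041 + 0.34²/2)·2] / 0.4808 = [-0.0780 + 0.1976] / 0.4808 = 0.2488 ≈ 0.25
N(d₁) = N(0.25) = 0.5987
Δ_call = N(d₁) = 0.5987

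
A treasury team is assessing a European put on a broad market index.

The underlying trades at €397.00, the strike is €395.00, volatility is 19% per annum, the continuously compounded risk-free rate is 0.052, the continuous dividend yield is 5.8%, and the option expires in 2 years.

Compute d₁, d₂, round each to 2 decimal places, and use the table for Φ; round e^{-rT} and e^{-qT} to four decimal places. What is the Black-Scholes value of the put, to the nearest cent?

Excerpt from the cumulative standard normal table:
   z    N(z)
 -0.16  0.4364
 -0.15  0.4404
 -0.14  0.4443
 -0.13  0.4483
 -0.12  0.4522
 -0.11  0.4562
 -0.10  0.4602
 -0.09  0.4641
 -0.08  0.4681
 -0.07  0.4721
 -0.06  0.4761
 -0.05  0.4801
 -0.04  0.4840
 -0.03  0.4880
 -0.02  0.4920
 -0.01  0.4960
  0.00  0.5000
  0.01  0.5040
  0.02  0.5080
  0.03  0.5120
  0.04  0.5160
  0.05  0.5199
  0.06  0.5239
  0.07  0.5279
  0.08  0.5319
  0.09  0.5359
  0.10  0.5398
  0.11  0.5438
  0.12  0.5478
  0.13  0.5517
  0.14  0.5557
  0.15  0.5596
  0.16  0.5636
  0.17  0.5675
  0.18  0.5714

€39.35

T = 2;  σ√T = 0.2687
d₁ = [ln(397/395) + (0.052 − 0.058 + 0.19²/2)·2] / 0.2687 = [0.0051 + 0.0241] / 0.2687 = 0.1085 ≈ 0.11
d₂ = d₁ − σ√T = 0.1085 − 0.2687 = -0.1602 ≈ -0.16
exp(−qT) = exp(−0.058·2) = 0.8905;  exp(−rT) = exp(−0.052·2) = 0.9012
P = 395·0.9012·N(0.16) − 397·0.8905·N(-0.11) = 395·0.9012·0.5636 − 397·0.8905·0.4562 = 200.6269 − 161.2797 = 39.3472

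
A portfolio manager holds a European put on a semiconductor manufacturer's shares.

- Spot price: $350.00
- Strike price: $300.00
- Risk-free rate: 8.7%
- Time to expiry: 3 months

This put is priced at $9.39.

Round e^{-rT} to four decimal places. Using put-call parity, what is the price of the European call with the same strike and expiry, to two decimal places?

$65.84

e^(−rT) = e^(−0.087·0.25) = 0.9785
Put-call parity: C − P = S − K·e^(−rT) = 350 − 300·0.9785 = 350 − 293.5500 = 56.4500
C = P + (C − P) = 9.39 + (56.4500) = 65.8400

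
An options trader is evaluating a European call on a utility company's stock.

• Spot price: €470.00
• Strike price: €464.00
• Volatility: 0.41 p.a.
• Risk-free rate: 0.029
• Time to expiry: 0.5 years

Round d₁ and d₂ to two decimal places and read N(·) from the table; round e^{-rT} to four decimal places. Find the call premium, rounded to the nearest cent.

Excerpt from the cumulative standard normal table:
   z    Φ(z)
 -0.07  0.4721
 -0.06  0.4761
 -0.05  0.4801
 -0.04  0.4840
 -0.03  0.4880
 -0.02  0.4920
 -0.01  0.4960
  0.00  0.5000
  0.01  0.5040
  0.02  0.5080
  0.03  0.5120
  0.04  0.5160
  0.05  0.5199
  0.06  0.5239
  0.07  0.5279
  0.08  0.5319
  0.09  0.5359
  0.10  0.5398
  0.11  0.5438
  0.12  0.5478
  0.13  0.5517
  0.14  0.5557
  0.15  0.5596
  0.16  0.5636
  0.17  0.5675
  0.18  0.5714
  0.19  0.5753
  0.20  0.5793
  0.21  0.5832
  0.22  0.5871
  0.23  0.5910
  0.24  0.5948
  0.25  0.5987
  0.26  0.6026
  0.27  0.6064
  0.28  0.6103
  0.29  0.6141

σ√T = 0.41 × 0.7071 = 0.2899
d₁ = [ln(470/464) + (0.029 + ½·0.41²)·0.5] / (σ√T) = (0.0128 + 0.0565) / 0.2899 = 0.2393 → 0.24
d₂ = 0.2393 − 0.2899 = -0.0506 → -0.05
exp(−rT) = exp(−0.029·0.5) = 0.9856
N(d₁) = N(0.24) = 0.5948;  N(d₂) = N(-0.05) = 0.4801
C = 470·0.5948 − 464·0.9856·0.4801 = 279.5560 − 219.5586 = 59.9974

€60.00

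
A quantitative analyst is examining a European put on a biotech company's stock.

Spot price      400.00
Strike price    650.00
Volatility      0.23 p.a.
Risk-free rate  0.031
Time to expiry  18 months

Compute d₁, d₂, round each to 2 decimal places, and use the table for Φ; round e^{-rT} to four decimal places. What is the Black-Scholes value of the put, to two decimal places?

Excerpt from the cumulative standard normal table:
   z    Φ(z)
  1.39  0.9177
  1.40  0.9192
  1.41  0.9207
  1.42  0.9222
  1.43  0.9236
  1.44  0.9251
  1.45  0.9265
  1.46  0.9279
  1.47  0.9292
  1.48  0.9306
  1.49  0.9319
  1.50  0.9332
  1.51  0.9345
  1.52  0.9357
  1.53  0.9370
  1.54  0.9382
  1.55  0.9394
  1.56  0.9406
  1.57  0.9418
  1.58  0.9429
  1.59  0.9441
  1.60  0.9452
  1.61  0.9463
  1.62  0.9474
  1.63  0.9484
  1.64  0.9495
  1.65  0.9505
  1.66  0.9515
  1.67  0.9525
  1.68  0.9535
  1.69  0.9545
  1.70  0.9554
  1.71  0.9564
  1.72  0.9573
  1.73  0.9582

σ√T = 0.23·√1.5 = 0.2817
d₁ = [ln(400/650) + (0.031 + 0.23²/2)·1.5] / 0.2817 = [-0.4855 + 0.0862] / 0.2817 = -1.4176 ≈ -1.42
d₂ = d₁ − σ√T = -1.4176 − 0.2817 = -1.6993 ≈ -1.70
exp(−rT) = exp(−0.031·1.5) = 0.9546
N(−d₂) = N(1.70) = 0.9554;  N(−d₁) = N(1.42) = 0.9222
P = 650·0.9546·0.9554 − 400·0.9222 = 592.8161 − 368.8800 = 223.9361

223.94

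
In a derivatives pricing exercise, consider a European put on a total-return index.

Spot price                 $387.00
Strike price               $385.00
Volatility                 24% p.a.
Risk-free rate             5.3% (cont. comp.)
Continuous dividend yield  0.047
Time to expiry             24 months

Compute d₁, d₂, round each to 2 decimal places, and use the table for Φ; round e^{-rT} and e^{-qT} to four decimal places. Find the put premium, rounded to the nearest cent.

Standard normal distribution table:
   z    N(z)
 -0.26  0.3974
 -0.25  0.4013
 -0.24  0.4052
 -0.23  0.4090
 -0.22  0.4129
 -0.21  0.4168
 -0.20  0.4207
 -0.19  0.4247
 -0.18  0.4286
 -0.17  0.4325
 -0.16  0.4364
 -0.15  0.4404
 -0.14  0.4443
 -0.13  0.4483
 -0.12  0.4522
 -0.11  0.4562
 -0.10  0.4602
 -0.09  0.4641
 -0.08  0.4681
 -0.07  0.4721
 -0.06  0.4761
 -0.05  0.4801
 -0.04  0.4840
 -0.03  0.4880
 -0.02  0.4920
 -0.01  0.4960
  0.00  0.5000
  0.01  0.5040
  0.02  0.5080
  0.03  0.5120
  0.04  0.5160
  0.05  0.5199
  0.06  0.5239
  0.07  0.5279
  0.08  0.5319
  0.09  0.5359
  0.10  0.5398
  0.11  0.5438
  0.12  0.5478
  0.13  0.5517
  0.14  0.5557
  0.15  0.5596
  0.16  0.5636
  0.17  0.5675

σ√T = 0.24 × 1.4142 = 0.3394
d₁ = [ln(387/385) + (0.053 − 0.047 + 0.24²/2)·2] / 0.3394 = [0.0052 + 0.0696] / 0.3394 = 0.2203 ≈ 0.22
d₂ = d₁ − σ√T = 0.2203 − 0.3394 = -0.1191 ≈ -0.12
exp(−qT) = exp(−0.047·2) = 0.9103;  exp(−rT) = exp(−0.053·2) = 0.8994
P = 385·0.8994·N(0.12) − 387·0.9103·N(-0.22) = 385·0.8994·0.5478 − 387·0.9103·0.4129 = 189.6862 − 145.4589 = 44.2272

$44.23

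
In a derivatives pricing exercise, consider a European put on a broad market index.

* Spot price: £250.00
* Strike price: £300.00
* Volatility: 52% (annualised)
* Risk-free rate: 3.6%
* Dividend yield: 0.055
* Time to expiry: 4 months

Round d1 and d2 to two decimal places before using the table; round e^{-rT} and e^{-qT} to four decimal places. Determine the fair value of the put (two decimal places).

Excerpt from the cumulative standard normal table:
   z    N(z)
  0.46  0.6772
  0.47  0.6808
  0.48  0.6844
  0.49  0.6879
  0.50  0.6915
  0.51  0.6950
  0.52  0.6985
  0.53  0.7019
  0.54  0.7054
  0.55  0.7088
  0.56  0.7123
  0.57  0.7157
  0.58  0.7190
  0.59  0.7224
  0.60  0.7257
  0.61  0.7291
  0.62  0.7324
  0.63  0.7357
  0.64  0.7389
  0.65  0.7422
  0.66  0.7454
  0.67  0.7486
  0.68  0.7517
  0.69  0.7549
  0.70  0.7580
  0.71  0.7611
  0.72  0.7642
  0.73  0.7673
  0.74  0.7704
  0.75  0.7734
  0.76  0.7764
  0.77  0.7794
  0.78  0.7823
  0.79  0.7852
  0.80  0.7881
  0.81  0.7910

σ√T = 0.52 × 0.5774 = 0.3002
d₁ = [ln(250/300) + (0.036 − 0.055 + 0.52²/2)·0.3333] / 0.3002 = [-0.1823 + 0.0387] / 0.3002 = -0.4783 which rounds to -0.48
d₂ = d₁ − σ√T = -0.4783 − 0.3002 = -0.7785 which rounds to -0.78
e^(−qT) = e^(−0.055·0.3333) = 0.9818;  e^(−rT) = e^(−0.036·0.3333) = 0.9881
N(−d₂) = N(0.78) = 0.7823;  N(−d₁) = N(0.48) = 0.6844
P = 300·0.9881·0.7823 − 250·0.9818·0.6844 = 231.8972 − 167.9860 = 63.9112

£63.91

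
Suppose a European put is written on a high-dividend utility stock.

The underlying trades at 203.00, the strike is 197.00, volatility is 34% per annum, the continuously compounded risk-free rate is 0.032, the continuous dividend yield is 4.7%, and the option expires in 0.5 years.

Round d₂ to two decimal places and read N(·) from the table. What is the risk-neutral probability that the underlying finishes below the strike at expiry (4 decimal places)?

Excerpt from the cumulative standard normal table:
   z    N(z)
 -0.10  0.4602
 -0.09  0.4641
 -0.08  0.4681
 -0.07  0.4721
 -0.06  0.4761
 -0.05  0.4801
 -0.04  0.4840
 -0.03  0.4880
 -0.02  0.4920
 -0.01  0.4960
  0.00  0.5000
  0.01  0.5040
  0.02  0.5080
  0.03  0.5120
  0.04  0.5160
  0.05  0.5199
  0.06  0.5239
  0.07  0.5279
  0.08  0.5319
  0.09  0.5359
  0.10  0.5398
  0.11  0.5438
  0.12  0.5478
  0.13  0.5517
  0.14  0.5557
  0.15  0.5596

0.5120

T = 0.5;  σ√T = 0.2404
d₁ = [ln(203/197) + (0.032 − 0.047 + 0.34²/2)·0.5] / 0.2404 = [0.0300 + 0.0214] / 0.2404 = 0.2138 ≈ 0.21
d₂ = d₁ − σ√T = 0.2138 − 0.2404 = -0.0266 ≈ -0.03
Risk-neutral Pr[S_T < K] = N(−d₂) = N(0.03) = 0.5120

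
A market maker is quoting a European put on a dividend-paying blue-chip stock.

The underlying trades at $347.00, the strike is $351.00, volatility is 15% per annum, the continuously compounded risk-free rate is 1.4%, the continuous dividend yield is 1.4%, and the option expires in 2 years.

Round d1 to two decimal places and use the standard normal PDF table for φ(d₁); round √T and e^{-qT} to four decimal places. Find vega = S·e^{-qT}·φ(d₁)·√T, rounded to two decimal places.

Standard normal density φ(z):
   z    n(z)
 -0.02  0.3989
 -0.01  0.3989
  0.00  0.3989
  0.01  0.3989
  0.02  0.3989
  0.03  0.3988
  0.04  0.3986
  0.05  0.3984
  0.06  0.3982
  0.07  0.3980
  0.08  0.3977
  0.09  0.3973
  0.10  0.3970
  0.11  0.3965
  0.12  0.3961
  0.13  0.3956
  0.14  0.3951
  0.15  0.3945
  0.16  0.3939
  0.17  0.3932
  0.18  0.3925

σ√T = 0.15·√2 = 0.2121
d₁ = [ln(347/351) + (0.014 − 0.014 + ½·0.15²)·2] / (σ√T) = (-0.0115 + 0.0225) / 0.2121 = 0.0520 which rounds to 0.05
√T = √2 = 1.4142
φ(d₁) = φ(0.05) = 0.3984
e^(−qT) = e^(−0.014·2) = 0.9724
vega = S·e^(−qT)·φ(d₁)·√T = 347·0.9724·0.3984·1.4142 = 190.1098

190.11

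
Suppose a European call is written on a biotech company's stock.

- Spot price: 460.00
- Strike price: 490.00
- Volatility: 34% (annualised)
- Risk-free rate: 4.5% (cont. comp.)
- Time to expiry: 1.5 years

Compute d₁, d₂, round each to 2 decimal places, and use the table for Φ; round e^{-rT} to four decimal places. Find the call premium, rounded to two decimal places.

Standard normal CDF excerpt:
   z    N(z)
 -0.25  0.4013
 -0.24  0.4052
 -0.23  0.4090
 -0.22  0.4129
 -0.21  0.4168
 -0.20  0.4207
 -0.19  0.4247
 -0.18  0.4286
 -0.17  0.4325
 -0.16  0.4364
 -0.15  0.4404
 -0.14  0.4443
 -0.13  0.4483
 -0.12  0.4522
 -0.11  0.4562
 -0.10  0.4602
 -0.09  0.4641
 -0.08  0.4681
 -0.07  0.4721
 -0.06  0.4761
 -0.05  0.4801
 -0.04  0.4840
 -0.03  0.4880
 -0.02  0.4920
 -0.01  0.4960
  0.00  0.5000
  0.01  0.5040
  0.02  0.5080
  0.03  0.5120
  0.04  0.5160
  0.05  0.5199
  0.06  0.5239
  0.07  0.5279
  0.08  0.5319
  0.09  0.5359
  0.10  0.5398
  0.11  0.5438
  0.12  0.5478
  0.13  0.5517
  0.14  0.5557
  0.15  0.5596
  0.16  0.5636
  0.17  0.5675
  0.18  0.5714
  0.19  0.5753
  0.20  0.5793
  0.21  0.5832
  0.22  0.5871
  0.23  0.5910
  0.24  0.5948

σ√T = 0.34·√1.5 = 0.4164
d₁ = [ln(460/490) + (0.045 + 0.34²/2)·1.5] / 0.4164 = [-0.0632 + 0.1542] / 0.4164 = 0.2186 ≈ 0.22
d₂ = d₁ − σ√T = 0.2186 − 0.4164 = -0.1978 ≈ -0.20
e^(−rT) = e^(−0.045·1.5) = 0.9347
C = 460·N(0.22) − 490·0.9347·N(-0.20) = 460·0.5871 − 490·0.9347·0.4207 = 270.0660 − 192.6819 = 77.3841

77.38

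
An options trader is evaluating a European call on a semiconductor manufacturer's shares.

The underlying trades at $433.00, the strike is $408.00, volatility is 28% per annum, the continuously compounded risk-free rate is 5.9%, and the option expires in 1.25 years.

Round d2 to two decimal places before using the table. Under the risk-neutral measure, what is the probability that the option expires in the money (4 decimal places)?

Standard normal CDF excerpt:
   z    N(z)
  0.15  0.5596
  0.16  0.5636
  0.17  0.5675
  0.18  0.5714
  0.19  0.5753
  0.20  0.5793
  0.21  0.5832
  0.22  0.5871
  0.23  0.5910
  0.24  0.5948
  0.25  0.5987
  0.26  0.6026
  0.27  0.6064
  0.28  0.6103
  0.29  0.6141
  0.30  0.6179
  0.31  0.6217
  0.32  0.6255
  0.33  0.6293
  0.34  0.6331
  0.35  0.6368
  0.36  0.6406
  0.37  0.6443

T = 1.25;  σ√T = 0.3130
d₁ = [ln(433/408) + (0.059 + 0.28²/2)·1.25] / 0.3130 = [0.0595 + 0.1228] / 0.3130 = 0.5821 ≈ 0.58
d₂ = d₁ − σ√T = 0.5821 − 0.3130 = 0.2690 ≈ 0.27
Pr(exercise) under Q = N(d₂) = 0.6064

0.6064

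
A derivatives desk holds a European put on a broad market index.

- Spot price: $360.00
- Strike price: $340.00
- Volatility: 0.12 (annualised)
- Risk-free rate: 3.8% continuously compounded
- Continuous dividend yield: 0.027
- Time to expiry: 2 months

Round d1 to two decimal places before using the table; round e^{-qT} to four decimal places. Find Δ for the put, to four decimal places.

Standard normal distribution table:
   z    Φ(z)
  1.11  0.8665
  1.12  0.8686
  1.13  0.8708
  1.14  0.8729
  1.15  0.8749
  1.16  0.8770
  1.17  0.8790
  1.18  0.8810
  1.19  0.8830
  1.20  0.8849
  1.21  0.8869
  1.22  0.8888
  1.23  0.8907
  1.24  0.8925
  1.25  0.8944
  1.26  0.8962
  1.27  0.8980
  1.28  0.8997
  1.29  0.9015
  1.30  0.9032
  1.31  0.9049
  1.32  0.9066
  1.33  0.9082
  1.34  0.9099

-0.1088

T = 0.1667;  σ√T = 0.0490
d₁ = [ln(360/340) + (0.038 − 0.027 + ½·0.12²)·0.1667] / (σ√T) = (0.0572 + 0.0030) / 0.0490 = 1.2287 → 1.23
N(d₁) = N(1.23) = 0.8907
Δ_put = e^(−qT)·(N(d₁) − 1) = 0.9955·(0.8907 − 1) = -0.1088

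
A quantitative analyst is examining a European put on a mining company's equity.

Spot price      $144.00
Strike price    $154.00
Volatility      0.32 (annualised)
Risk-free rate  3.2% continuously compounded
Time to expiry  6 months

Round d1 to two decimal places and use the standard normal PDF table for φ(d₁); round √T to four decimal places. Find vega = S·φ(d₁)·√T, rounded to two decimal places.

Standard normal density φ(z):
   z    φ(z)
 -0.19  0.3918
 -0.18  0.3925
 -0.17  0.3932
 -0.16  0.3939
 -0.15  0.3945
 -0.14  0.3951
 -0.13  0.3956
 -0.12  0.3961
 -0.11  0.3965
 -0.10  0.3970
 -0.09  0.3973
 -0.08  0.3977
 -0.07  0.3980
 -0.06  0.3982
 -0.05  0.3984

40.37

T = 0.5;  σ√T = 0.2263
d₁ = [ln(144/154) + (0.032 + ½·0.32²)·0.5] / (σ√T) = (-0.0671 + 0.0416) / 0.2263 = -0.1129 which rounds to -0.11
√T = √0.5 = 0.7071
φ(d₁) = φ(-0.11) = 0.3965
vega = S·φ(d₁)·√T = 144·0.3965·0.7071 = 40.3726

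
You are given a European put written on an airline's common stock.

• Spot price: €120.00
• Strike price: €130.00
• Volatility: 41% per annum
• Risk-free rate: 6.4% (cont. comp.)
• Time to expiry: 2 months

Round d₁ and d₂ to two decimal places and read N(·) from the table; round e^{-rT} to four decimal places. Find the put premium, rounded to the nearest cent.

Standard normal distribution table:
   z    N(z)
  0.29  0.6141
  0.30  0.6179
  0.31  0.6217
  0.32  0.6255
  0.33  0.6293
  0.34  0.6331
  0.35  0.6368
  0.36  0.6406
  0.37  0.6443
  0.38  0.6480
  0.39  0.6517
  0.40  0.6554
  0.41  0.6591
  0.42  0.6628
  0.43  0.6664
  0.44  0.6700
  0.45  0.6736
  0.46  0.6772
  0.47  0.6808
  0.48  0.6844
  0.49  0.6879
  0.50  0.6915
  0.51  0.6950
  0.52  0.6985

σ√T = 0.41 × 0.4082 = 0.1674
d₁ = [ln(120/130) + (0.064 + 0.41²/2)·0.1667] / 0.1674 = [-0.0800 + 0.0247] / 0.1674 = -0.3308 ⇒ -0.33
d₂ = d₁ − σ√T = -0.3308 − 0.1674 = -0.4982 ⇒ -0.50
exp(−rT) = exp(−0.064·0.1667) = 0.9894
P = 130·0.9894·N(0.50) − 120·N(0.33) = 130·0.9894·0.6915 − 120·0.6293 = 88.9421 − 75.5160 = 13.4261

€13.43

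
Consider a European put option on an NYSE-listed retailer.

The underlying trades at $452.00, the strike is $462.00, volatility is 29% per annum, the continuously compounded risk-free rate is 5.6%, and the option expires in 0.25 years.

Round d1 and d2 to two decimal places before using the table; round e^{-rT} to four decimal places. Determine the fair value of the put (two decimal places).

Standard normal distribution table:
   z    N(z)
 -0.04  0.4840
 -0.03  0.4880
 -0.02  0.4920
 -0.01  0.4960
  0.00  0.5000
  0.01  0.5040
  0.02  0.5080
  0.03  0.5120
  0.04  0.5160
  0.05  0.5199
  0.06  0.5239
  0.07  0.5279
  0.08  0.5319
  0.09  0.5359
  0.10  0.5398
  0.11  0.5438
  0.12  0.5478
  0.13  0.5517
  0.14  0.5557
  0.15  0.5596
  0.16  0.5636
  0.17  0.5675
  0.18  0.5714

σ√T = 0.29·√0.25 = 0.1450
d₁ = [ln(452/462) + (0.056 + 0.29²/2)·0.25] / 0.1450 = [-0.0219 + 0.0245] / 0.1450 = 0.0181 ≈ 0.02
d₂ = d₁ − σ√T = 0.0181 − 0.1450 = -0.1269 ≈ -0.13
e^(−rT) = e^(−0.056·0.25) = 0.9861
N(−d₂) = N(0.13) = 0.5517;  N(−d₁) = N(-0.02) = 0.4920
P = 462·0.9861·0.5517 − 452·0.4920 = 251.3425 − 222.3840 = 28.9585

$28.96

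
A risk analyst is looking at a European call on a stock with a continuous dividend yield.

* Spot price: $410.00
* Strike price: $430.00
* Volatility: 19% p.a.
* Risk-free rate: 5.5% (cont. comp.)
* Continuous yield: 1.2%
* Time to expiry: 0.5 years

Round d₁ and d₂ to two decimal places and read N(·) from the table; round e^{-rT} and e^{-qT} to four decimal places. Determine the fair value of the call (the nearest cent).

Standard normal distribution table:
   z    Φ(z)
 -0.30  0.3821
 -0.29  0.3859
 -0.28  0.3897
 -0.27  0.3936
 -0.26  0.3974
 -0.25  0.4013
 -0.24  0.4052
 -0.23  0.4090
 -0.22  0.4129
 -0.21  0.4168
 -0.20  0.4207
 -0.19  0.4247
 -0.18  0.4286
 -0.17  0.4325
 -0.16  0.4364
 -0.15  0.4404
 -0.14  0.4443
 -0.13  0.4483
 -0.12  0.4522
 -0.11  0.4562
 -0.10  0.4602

σ√T = 0.19·√0.5 = 0.1344
d₁ = [ln(410/430) + (0.055 − 0.012 + 0.19²/2)·0.5] / 0.1344 = [-0.0476 + 0.0305] / 0.1344 = -0.1273 ⇒ -0.13
d₂ = d₁ − σ√T = -0.1273 − 0.1344 = -0.2617 ⇒ -0.26
exp(−qT) = exp(−0.012·0.5) = 0.9940;  exp(−rT) = exp(−0.055·0.5) = 0.9729
N(d₁) = N(-0.13) = 0.4483;  N(d₂) = N(-0.26) = 0.3974
C = 410·0.9940·0.4483 − 430·0.9729·0.3974 = 182.7002 − 166.2511 = 16.4491

$16.45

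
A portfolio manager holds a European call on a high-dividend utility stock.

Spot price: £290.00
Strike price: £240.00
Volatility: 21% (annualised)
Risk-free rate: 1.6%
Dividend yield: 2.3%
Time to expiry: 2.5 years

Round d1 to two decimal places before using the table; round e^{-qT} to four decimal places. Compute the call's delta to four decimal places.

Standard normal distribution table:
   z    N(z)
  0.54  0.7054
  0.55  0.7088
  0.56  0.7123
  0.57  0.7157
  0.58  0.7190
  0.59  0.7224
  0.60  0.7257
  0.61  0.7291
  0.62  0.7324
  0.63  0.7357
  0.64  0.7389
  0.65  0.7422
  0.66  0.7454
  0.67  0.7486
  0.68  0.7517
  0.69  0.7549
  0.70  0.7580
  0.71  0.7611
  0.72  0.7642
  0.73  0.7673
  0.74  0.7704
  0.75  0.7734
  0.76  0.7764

0.7097

σ√T = 0.21·√2.5 = 0.3320
d₁ = [ln(290/240) + (0.016 − 0.023 + 0.21²/2)·2.5] / 0.3320 = [0.1892 + 0.0376] / 0.3320 = 0.6833 ⇒ 0.68
N(d₁) = N(0.68) = 0.7517
Δ_call = exp(−qT)·N(d₁) = 0.9441·0.7517 = 0.7097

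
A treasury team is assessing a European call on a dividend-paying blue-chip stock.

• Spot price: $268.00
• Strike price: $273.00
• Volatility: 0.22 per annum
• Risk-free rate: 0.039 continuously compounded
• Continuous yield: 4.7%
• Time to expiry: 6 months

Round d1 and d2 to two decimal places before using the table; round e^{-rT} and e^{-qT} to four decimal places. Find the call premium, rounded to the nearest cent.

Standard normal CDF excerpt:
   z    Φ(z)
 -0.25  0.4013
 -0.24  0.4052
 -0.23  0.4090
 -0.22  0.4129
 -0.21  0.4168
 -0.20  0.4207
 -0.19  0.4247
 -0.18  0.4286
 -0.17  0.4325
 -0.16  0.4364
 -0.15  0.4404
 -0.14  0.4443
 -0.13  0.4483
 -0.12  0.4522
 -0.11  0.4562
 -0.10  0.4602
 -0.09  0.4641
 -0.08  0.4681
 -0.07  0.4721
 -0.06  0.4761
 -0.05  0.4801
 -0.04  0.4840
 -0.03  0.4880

T = 0.5;  σ√T = 0.1556
d₁ = [ln(268/273) + (0.039 − 0.047 + ½·0.22²)·0.5] / (σ√T) = (-0.0185 + 0.0081) / 0.1556 = -0.0668 → -0.07
d₂ = -0.0668 − 0.1556 = -0.2223 → -0.22
exp(−qT) = exp(−0.047·0.5) = 0.9768;  exp(−rT) = exp(−0.039·0.5) = 0.9807
N(d₁) = N(-0.07) = 0.4721;  N(d₂) = N(-0.22) = 0.4129
C = 268·0.9768·0.4721 − 273·0.9807·0.4129 = 123.5875 − 110.5462 = 13.0413

$13.04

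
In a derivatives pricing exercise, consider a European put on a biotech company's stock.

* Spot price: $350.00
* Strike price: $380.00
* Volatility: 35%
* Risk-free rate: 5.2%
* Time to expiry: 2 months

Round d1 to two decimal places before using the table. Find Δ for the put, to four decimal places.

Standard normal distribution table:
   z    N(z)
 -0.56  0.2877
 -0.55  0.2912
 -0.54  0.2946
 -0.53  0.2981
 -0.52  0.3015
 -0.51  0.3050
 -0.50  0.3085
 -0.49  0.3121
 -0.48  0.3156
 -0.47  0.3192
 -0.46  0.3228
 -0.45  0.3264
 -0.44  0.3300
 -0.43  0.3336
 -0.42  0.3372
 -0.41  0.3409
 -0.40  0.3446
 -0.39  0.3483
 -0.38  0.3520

T = 0.1667;  σ√T = 0.1429
ln(S/K) + (r + σ²/2)T = ln(350/380) + (0.052 + 0.35²/2)·0.1667 = -0.0822 + 0.0189 = -0.0634
d₁ = -0.0634 / 0.1429 = -0.4434 ≈ -0.44
N(d₁) = N(-0.44) = 0.3300
Δ_put = N(d₁) − 1 = 0.3300 − 1 = -0.6700

-0.6700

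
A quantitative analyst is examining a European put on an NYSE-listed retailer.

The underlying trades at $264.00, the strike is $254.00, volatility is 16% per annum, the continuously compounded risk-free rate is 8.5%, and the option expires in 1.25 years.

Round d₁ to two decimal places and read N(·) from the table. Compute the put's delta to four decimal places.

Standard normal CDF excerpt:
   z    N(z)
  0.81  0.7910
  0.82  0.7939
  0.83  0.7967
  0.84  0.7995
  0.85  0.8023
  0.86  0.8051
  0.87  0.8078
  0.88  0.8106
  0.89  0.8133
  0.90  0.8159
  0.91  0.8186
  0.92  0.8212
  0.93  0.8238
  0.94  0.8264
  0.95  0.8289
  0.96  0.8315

-0.1841

σ√T = 0.16 × 1.1180 = 0.1789
d₁ = [ln(264/254) + (0.085 + ½·0.16²)·1.25] / (σ√T) = (0.0386 + 0.1223) / 0.1789 = 0.8993 ⇒ 0.90
N(d₁) = N(0.90) = 0.8159
Δ_put = N(d₁) − 1 = 0.8159 − 1 = -0.1841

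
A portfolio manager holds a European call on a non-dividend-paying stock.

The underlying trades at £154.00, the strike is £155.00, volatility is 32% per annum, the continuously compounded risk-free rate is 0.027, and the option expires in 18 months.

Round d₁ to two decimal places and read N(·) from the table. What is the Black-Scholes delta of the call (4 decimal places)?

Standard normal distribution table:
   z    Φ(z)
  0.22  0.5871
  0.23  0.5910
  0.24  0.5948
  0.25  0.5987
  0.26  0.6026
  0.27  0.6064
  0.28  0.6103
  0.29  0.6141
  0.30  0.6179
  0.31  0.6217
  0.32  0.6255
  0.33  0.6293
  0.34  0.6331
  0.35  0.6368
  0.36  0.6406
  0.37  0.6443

0.6103

σ√T = 0.32 × 1.2247 = 0.3919
d₁ = [ln(154/155) + (0.027 + ½·0.32²)·1.5] / (σ√T) = (-0.0065 + 0.1173) / 0.3919 = 0.2828 ⇒ 0.28
N(d₁) = N(0.28) = 0.6103
Δ_call = N(d₁) = 0.6103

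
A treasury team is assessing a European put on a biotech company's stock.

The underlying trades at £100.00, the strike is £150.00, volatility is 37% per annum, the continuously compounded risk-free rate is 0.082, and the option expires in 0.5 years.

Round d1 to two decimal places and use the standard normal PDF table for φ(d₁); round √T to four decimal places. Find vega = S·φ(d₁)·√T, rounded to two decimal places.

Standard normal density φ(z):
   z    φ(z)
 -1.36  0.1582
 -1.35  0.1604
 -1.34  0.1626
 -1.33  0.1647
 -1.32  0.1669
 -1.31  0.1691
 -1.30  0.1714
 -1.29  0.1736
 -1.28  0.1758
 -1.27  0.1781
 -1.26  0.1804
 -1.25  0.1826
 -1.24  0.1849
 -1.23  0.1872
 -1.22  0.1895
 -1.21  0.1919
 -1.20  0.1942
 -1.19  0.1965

σ√T = 0.37·√0.5 = 0.2616
ln(S/K) + (r + σ²/2)T = ln(100/150) + (0.082 + 0.37²/2)·0.5 = -0.4055 + 0.0752 = -0.3302
d₁ = -0.3302 / 0.2616 = -1.2622 ⇒ -1.26
√T = √0.5 = 0.7071
φ(d₁) = φ(-1.26) = 0.1804
vega = S·φ(d₁)·√T = 100·0.1804·0.7071 = 12.7561

12.76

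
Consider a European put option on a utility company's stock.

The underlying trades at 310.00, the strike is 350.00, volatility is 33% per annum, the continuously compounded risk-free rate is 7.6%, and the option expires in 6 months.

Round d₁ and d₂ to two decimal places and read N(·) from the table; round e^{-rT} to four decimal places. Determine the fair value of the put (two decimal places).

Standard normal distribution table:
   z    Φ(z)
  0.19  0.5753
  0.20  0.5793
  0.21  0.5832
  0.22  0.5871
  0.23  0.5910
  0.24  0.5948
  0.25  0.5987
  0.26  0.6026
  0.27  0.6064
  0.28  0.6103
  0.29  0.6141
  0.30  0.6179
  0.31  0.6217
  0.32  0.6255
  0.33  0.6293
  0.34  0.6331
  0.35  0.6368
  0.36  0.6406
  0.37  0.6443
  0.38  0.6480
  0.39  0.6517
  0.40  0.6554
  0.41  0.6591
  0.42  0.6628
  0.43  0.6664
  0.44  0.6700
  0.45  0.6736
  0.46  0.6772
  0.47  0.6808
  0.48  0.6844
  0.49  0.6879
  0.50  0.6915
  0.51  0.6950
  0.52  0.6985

45.00

σ√T = 0.33·√0.5 = 0.2333
ln(S/K) + (r + σ²/2)T = ln(310/350) + (0.076 + 0.33²/2)·0.5 = -0.1214 + 0.0652 = -0.0561
d₁ = -0.0561 / 0.2333 = -0.2406 ⇒ -0.24
d₂ = d₁ − σ√T = -0.2406 − 0.2333 = -0.4739 ⇒ -0.47
exp(−rT) = exp(−0.076·0.5) = 0.9627
P = 350·0.9627·N(0.47) − 310·N(0.24) = 350·0.9627·0.6808 − 310·0.5948 = 229.3922 − 184.3880 = 45.0042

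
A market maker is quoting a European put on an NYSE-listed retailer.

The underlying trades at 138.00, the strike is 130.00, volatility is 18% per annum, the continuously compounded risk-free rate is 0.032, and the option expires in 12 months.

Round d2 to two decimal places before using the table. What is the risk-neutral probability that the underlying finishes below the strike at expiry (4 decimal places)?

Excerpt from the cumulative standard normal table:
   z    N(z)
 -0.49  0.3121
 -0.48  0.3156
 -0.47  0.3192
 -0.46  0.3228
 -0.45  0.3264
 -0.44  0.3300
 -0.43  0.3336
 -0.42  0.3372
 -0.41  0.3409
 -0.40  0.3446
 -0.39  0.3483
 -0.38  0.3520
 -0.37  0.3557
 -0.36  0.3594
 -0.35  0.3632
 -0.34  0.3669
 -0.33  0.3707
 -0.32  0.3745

σ√T = 0.18·√1 = 0.1800
d₁ = [ln(138/130) + (0.032 + 0.18²/2)·1] / 0.1800 = [0.0597 + 0.0482] / 0.1800 = 0.5996 → 0.60
d₂ = d₁ − σ√T = 0.5996 − 0.1800 = 0.4196 → 0.42
Pr(exercise) under Q = N(−d₂) = N(-0.42) = 0.3372

0.3372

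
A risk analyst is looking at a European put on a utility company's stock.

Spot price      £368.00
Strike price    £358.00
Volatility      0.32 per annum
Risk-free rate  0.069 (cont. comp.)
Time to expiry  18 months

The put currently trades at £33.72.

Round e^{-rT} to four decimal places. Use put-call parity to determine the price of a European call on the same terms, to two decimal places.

e^(−rT) = e^(−0.069·1.5) = 0.9017
Put-call parity: C − P = S − K·e^(−rT) = 368 − 358·0.9017 = 368 − 322.8086 = 45.1914
C = P + (C − P) = 33.72 + (45.1914) = 78.9114

£78.91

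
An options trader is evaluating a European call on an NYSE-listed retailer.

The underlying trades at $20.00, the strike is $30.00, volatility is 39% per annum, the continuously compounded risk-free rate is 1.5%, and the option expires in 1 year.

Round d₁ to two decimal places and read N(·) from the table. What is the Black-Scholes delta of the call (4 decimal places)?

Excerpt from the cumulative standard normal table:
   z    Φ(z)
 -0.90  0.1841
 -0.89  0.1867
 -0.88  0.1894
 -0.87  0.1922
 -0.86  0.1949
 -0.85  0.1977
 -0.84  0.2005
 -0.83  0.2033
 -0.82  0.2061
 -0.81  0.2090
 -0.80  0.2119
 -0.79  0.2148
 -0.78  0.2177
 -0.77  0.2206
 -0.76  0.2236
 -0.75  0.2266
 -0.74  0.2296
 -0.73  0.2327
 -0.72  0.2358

σ√T = 0.39 × 1.0000 = 0.3900
d₁ = [ln(20/30) + (0.015 + 0.39²/2)·1] / 0.3900 = [-0.4055 + 0.0911] / 0.3900 = -0.8062 ≈ -0.81
N(d₁) = N(-0.81) = 0.2090
Δ_call = N(d₁) = 0.2090

0.2090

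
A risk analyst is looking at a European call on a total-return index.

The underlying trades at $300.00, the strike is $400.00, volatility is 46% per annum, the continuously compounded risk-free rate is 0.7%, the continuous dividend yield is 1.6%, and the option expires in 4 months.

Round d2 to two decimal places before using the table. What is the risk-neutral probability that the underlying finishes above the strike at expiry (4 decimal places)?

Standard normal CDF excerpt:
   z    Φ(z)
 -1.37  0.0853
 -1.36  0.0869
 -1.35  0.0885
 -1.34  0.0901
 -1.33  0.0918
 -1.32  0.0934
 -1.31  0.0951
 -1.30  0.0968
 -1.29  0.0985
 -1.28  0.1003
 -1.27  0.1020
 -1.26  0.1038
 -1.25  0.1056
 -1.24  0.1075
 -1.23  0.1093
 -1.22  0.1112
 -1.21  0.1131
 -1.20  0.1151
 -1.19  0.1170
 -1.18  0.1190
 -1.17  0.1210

σ√T = 0.46·√0.3333 = 0.2656
d₁ = [ln(300/400) + (0.007 − 0.016 + 0.46²/2)·0.3333] / 0.2656 = [-0.2877 + 0.0323] / 0.2656 = -0.9617 ⇒ -0.96
d₂ = d₁ − σ√T = -0.9617 − 0.2656 = -1.2273 ⇒ -1.23
Pr(exercise) under Q = N(d₂) = 0.1093

0.1093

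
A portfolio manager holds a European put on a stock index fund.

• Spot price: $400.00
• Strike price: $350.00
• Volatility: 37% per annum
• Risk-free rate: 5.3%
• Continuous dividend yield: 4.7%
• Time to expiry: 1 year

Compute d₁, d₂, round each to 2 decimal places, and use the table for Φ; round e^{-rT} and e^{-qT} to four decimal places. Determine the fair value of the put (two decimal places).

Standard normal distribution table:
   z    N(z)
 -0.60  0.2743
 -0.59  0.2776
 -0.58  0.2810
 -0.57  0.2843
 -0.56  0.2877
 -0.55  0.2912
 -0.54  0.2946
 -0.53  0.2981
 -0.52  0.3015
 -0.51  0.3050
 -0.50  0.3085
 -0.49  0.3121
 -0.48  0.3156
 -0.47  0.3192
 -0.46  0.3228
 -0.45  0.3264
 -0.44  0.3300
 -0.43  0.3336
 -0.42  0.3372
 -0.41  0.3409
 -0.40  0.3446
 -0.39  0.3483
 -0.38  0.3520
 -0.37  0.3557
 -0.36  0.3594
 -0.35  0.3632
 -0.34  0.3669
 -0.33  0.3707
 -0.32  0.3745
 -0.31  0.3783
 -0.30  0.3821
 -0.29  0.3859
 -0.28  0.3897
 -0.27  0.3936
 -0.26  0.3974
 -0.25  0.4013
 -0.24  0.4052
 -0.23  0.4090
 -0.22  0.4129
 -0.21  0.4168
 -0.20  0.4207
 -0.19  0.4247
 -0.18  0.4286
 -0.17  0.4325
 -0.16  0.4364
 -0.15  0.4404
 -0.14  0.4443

$31.18

σ√T = 0.37 × 1.0000 = 0.3700
ln(S/K) + (r − q + σ²/2)T = ln(400/350) + (0.053 − 0.047 + 0.37²/2)·1 = 0.1335 + 0.0744 = 0.2080
d₁ = 0.2080 / 0.3700 = 0.5621 ≈ 0.56
d₂ = d₁ − σ√T = 0.5621 − 0.3700 = 0.1921 ≈ 0.19
e^(−qT) = e^(−0.047·1) = 0.9541;  e^(−rT) = e^(−0.053·1) = 0.9484
P = 350·0.9484·N(-0.19) − 400·0.9541·N(-0.56) = 350·0.9484·0.4247 − 400·0.9541·0.2877 = 140.9749 − 109.7978 = 31.1771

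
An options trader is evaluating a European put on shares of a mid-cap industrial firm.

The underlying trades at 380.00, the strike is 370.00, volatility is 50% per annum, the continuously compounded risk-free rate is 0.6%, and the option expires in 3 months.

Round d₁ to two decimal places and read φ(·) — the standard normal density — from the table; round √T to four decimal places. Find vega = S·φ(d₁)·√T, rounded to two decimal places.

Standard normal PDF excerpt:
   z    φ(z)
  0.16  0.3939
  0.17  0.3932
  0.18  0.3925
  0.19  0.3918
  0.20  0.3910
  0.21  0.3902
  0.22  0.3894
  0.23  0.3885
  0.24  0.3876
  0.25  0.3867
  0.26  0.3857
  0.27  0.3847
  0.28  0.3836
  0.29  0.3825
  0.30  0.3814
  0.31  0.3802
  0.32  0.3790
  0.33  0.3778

73.64

σ√T = 0.5·√0.25 = 0.2500
d₁ = [ln(380/370) + (0.006 + 0.5²/2)·0.25] / 0.2500 = [0.0267 + 0.0328] / 0.2500 = 0.2377 ≈ 0.24
√T = √0.25 = 0.5000
φ(d₁) = φ(0.24) = 0.3876
vega = S·φ(d₁)·√T = 380·0.3876·0.5000 = 73.6440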